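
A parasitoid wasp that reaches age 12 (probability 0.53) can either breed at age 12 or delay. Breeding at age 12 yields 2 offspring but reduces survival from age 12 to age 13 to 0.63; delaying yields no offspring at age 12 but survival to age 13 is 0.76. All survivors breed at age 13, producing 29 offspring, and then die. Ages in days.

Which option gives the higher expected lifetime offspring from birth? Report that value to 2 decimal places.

breed at age 12: R₀ = 0.53 × (2 + 0.63 × 29) = 0.53 × 20.2700 = 10.7431
delay to age 13: R₀ = 0.53 × (0.76 × 29) = 0.53 × 22.0400 = 11.6812
Higher: delay to age 13 (11.6812).

11.68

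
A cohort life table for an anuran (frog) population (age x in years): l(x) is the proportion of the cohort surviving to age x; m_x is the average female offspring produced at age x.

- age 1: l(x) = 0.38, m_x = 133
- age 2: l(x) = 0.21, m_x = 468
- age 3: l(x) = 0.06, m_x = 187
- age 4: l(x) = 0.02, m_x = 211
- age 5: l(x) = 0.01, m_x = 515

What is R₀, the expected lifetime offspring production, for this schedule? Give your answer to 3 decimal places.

R₀ = Σ l(x) m_x:
  age 1: 0.38 × 133 = 50.5400
  age 2: 0.21 × 468 = 98.2800
  age 3: 0.06 × 187 = 11.2200
  age 4: 0.02 × 211 = 4.2200
  age 5: 0.01 × 515 = 5.1500
R₀ = 50.5400 + 98.2800 + 11.2200 + 4.2200 + 5.1500 = 169.4100

169.410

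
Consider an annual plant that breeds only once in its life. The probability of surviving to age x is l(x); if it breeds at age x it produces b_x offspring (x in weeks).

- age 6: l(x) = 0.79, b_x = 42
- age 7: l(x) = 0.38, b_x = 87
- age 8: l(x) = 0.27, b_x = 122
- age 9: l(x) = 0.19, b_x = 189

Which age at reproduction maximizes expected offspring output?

Expected offspring if breeding at age x = l(x) × b_x:
  age 6: 0.79 × 42 = 33.180
  age 7: 0.38 × 87 = 33.060
  age 8: 0.27 × 122 = 32.940
  age 9: 0.19 × 189 = 35.910
Maximum at age 9 (35.910).

9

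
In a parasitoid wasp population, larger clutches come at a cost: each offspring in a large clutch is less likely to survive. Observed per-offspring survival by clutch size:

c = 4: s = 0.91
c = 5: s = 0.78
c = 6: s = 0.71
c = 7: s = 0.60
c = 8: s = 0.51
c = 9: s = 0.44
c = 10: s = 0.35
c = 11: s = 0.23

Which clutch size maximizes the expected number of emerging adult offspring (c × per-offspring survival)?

6

Expected emerging adult offspring = c × s(c):
  c=4: 4 × 0.91 = 3.640
  c=5: 5 × 0.78 = 3.900
  c=6: 6 × 0.71 = 4.260
  c=7: 7 × 0.60 = 4.200
  c=8: 8 × 0.51 = 4.080
  c=9: 9 × 0.44 = 3.960
  c=10: 10 × 0.35 = 3.500
  c=11: 11 × 0.23 = 2.530
Maximum at c = 6 (4.260 emerging adult offspring).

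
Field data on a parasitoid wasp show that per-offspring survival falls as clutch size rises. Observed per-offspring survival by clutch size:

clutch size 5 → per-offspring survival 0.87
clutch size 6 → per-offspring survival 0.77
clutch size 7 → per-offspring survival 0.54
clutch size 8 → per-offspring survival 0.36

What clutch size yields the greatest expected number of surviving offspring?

6

Expected surviving offspring = c × s(c):
  c=5: 5 × 0.87 = 4.350
  c=6: 6 × 0.77 = 4.620
  c=7: 7 × 0.54 = 3.780
  c=8: 8 × 0.36 = 2.880
Maximum at c = 6 (4.620 surviving offspring).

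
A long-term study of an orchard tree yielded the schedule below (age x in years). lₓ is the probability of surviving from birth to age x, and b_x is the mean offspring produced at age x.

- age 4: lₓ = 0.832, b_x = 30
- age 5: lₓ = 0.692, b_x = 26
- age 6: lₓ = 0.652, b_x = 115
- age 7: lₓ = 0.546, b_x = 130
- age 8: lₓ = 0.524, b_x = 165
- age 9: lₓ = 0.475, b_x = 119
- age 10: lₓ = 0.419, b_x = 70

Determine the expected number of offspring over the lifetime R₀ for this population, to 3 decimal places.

361.227

R₀ = Σ lₓ b_x:
  age 4: 0.832 × 30 = 24.9600
  age 5: 0.692 × 26 = 17.9920
  age 6: 0.652 × 115 = 74.9800
  age 7: 0.546 × 130 = 70.9800
  age 8: 0.524 × 165 = 86.4600
  age 9: 0.475 × 119 = 56.5250
  age 10: 0.419 × 70 = 29.3300
R₀ = 24.9600 + 17.9920 + 74.9800 + 70.9800 + 86.4600 + 56.5250 + 29.3300 = 361.2270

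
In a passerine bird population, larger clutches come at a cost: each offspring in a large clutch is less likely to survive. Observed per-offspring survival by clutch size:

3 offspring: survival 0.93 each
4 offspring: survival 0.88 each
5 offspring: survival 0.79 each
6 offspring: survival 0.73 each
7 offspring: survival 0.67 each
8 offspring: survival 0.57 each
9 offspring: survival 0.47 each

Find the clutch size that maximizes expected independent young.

Expected independent young = c × s(c):
  c=3: 3 × 0.93 = 2.790
  c=4: 4 × 0.88 = 3.520
  c=5: 5 × 0.79 = 3.950
  c=6: 6 × 0.73 = 4.380
  c=7: 7 × 0.67 = 4.690
  c=8: 8 × 0.57 = 4.560
  c=9: 9 × 0.47 = 4.230
Maximum at c = 7 (4.690 independent young).

7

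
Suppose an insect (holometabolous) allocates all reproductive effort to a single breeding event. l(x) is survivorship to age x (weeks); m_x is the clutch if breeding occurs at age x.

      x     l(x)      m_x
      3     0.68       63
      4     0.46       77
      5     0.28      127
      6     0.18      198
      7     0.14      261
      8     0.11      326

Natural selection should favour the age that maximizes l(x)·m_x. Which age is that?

Expected offspring if breeding at age x = l(x) × m_x:
  age 3: 0.68 × 63 = 42.840
  age 4: 0.46 × 77 = 35.420
  age 5: 0.28 × 127 = 35.560
  age 6: 0.18 × 198 = 35.640
  age 7: 0.14 × 261 = 36.540
  age 8: 0.11 × 326 = 35.860
Maximum at age 3 (42.840).

3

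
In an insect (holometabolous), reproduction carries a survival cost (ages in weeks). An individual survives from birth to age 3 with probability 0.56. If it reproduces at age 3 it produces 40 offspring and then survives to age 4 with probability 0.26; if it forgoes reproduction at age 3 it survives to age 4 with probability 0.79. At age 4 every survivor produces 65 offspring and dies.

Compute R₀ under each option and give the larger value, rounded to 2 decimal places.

31.86

breed at age 3: R₀ = 0.56 × (40 + 0.26 × 65) = 0.56 × 56.9000 = 31.8640
delay to age 4: R₀ = 0.56 × (0.79 × 65) = 0.56 × 51.3500 = 28.7560
Higher: breed at age 3 (31.8640).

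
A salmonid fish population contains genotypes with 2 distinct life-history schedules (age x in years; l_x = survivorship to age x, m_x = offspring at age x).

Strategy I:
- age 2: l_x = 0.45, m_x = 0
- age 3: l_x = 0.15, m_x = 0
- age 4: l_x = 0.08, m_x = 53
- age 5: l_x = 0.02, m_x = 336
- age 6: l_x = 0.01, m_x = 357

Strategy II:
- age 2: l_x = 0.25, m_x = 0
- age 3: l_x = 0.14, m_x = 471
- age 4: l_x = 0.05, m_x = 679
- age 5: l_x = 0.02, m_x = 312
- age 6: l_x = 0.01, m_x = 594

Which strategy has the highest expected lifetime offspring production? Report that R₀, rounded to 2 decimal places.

Strategy I: R₀ = 0.45×0 + 0.15×0 + 0.08×53 + 0.02×336 + 0.01×357 = 14.5300
Strategy II: R₀ = 0.25×0 + 0.14×471 + 0.05×679 + 0.02×312 + 0.01×594 = 112.0700
Highest R₀: strategy II with 112.0700.

112.07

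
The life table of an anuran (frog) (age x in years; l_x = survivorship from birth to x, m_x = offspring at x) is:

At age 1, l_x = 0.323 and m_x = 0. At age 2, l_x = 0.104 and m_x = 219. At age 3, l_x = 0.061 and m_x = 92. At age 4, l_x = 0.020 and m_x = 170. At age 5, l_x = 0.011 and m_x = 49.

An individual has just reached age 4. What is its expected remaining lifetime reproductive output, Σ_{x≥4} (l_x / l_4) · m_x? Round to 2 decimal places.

l_4 = 0.020. Conditional survival from age 4 to x is l_x / l_4.
  x=4: (0.020/0.020) × 170 = 170.0000
  x=5: (0.011/0.020) × 49 = 26.9500
Sum = 170.0000 + 26.9500 = 196.9500

196.95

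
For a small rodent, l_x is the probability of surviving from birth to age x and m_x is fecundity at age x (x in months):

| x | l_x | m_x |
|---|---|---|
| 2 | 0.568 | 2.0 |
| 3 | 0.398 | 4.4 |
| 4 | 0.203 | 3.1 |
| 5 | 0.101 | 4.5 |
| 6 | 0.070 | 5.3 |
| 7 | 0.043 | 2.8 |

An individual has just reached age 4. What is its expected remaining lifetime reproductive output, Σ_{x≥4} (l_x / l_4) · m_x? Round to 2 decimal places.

l_4 = 0.203. Conditional survival from age 4 to x is l_x / l_4.
  x=4: (0.203/0.203) × 3.1 = 3.1000
  x=5: (0.101/0.203) × 4.5 = 2.2389
  x=6: (0.070/0.203) × 5.3 = 1.8276
  x=7: (0.043/0.203) × 2.8 = 0.5931
Sum = 3.1000 + 2.2389 + 1.8276 + 0.5931 = 7.7596

7.76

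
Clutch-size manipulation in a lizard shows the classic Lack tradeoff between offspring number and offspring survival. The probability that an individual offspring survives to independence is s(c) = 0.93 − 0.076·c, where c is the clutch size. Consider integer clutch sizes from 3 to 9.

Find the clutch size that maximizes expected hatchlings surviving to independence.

Expected hatchlings surviving to independence = c × s(c):
  c=3: 3 × 0.702 = 2.106
  c=4: 4 × 0.626 = 2.504
  c=5: 5 × 0.550 = 2.750
  c=6: 6 × 0.474 = 2.844
  c=7: 7 × 0.398 = 2.786
  c=8: 8 × 0.322 = 2.576
  c=9: 9 × 0.246 = 2.214
Maximum at c = 6 (2.844 hatchlings surviving to independence).

6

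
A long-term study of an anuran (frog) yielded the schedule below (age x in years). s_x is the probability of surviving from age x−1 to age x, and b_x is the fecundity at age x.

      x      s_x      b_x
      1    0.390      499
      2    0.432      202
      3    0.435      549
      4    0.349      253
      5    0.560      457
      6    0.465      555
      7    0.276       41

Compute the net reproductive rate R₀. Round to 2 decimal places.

285.67

Survivorship from birth: l_x = s_1·s_2·…·s_x.
  l_1 = 0.39000
  l_2 = 0.16848
  l_3 = 0.07329
  l_4 = 0.02558
  l_5 = 0.01432
  l_6 = 0.00666
  l_7 = 0.00184
R₀ = Σ l_x b_x:
  age 1: 0.39000 × 499 = 194.6100
  age 2: 0.16848 × 202 = 34.0330
  age 3: 0.07329 × 549 = 40.2362
  age 4: 0.02558 × 253 = 6.4717
  age 5: 0.01432 × 457 = 6.5442
  age 6: 0.00666 × 555 = 3.6963
  age 7: 0.00184 × 41 = 0.0754
R₀ = 194.6100 + 34.0330 + 40.2362 + 6.4717 + 6.5442 + 3.6963 + 0.0754 = 285.6669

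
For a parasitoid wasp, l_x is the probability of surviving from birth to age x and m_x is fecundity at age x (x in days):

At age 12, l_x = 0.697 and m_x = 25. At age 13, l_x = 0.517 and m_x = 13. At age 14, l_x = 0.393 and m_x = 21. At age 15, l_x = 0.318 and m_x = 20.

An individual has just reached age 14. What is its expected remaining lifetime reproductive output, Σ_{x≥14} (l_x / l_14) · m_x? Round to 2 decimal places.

37.18

l_14 = 0.393. Conditional survival from age 14 to x is l_x / l_14.
  x=14: (0.393/0.393) × 21 = 21.0000
  x=15: (0.318/0.393) × 20 = 16.1832
Sum = 21.0000 + 16.1832 = 37.1832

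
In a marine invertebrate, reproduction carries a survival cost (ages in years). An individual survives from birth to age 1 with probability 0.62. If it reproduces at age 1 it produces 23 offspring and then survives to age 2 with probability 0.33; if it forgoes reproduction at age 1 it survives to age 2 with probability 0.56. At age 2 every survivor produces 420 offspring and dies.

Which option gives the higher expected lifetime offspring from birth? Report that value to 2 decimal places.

145.82

breed at age 1: R₀ = 0.62 × (23 + 0.33 × 420) = 0.62 × 161.6000 = 100.1920
delay to age 2: R₀ = 0.62 × (0.56 × 420) = 0.62 × 235.2000 = 145.8240
Higher: delay to age 2 (145.8240).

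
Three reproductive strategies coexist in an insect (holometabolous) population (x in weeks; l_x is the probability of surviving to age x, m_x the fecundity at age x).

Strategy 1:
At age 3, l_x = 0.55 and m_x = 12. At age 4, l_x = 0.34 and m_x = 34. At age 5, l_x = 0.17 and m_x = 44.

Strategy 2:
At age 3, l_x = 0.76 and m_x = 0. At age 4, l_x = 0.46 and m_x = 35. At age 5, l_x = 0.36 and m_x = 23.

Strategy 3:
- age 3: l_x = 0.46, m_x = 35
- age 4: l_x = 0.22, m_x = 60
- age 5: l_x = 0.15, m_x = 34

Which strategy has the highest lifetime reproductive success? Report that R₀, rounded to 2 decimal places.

34.40

Strategy 1: R₀ = 0.55×12 + 0.34×34 + 0.17×44 = 25.6400
Strategy 2: R₀ = 0.76×0 + 0.46×35 + 0.36×23 = 24.3800
Strategy 3: R₀ = 0.46×35 + 0.22×60 + 0.15×34 = 34.4000
Highest R₀: strategy 3 with 34.4000.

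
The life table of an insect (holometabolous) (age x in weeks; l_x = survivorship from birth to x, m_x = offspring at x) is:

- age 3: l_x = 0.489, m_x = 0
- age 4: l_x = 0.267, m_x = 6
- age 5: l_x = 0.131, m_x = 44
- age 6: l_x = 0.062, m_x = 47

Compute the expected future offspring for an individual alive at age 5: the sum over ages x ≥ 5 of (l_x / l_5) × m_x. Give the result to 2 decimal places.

l_5 = 0.131. Conditional survival from age 5 to x is l_x / l_5.
  x=5: (0.131/0.131) × 44 = 44.0000
  x=6: (0.062/0.131) × 47 = 22.2443
Sum = 44.0000 + 22.2443 = 66.2443

66.24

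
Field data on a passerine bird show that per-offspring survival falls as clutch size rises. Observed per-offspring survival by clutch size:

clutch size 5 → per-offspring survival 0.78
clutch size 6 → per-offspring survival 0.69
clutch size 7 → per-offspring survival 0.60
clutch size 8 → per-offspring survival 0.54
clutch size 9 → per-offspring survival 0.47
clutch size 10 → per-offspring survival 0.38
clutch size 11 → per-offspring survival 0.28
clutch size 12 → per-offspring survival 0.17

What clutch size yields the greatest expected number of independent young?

Expected independent young = c × s(c):
  c=5: 5 × 0.78 = 3.900
  c=6: 6 × 0.69 = 4.140
  c=7: 7 × 0.60 = 4.200
  c=8: 8 × 0.54 = 4.320
  c=9: 9 × 0.47 = 4.230
  c=10: 10 × 0.38 = 3.800
  c=11: 11 × 0.28 = 3.080
  c=12: 12 × 0.17 = 2.040
Maximum at c = 8 (4.320 independent young).

8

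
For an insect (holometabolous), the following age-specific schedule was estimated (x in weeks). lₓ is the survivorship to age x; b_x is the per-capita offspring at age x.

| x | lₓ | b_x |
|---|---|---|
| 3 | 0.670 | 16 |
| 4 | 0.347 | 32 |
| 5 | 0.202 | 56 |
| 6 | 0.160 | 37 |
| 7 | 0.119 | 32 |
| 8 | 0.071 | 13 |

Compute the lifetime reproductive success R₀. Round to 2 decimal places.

R₀ = Σ lₓ b_x:
  age 3: 0.670 × 16 = 10.7200
  age 4: 0.347 × 32 = 11.1040
  age 5: 0.202 × 56 = 11.3120
  age 6: 0.160 × 37 = 5.9200
  age 7: 0.119 × 32 = 3.8080
  age 8: 0.071 × 13 = 0.9230
R₀ = 10.7200 + 11.1040 + 11.3120 + 5.9200 + 3.8080 + 0.9230 = 43.7870

43.79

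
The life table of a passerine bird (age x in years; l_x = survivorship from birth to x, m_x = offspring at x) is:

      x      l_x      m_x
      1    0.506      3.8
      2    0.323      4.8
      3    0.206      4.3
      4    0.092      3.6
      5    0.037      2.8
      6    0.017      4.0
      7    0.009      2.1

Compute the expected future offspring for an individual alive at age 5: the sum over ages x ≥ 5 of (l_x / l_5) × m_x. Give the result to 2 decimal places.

l_5 = 0.037. Conditional survival from age 5 to x is l_x / l_5.
  x=5: (0.037/0.037) × 2.8 = 2.8000
  x=6: (0.017/0.037) × 4.0 = 1.8378
  x=7: (0.009/0.037) × 2.1 = 0.5108
Sum = 2.8000 + 1.8378 + 0.5108 = 5.1486

5.15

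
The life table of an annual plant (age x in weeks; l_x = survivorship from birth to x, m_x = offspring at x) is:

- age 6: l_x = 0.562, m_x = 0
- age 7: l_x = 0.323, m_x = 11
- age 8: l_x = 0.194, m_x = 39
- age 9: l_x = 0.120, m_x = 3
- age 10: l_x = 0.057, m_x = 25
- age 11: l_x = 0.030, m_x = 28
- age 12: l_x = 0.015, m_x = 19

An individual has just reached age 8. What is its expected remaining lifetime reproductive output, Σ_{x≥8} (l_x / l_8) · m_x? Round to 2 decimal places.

l_8 = 0.194. Conditional survival from age 8 to x is l_x / l_8.
  x=8: (0.194/0.194) × 39 = 39.0000
  x=9: (0.120/0.194) × 3 = 1.8557
  x=10: (0.057/0.194) × 25 = 7.3454
  x=11: (0.030/0.194) × 28 = 4.3299
  x=12: (0.015/0.194) × 19 = 1.4691
Sum = 39.0000 + 1.8557 + 7.3454 + 4.3299 + 1.4691 = 54.0000

54.00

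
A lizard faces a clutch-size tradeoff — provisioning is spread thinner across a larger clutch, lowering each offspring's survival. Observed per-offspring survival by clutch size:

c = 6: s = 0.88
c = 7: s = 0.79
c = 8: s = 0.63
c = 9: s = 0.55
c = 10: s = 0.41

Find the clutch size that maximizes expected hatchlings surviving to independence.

Expected hatchlings surviving to independence = c × s(c):
  c=6: 6 × 0.88 = 5.280
  c=7: 7 × 0.79 = 5.530
  c=8: 8 × 0.63 = 5.040
  c=9: 9 × 0.55 = 4.950
  c=10: 10 × 0.41 = 4.100
Maximum at c = 7 (5.530 hatchlings surviving to independence).

7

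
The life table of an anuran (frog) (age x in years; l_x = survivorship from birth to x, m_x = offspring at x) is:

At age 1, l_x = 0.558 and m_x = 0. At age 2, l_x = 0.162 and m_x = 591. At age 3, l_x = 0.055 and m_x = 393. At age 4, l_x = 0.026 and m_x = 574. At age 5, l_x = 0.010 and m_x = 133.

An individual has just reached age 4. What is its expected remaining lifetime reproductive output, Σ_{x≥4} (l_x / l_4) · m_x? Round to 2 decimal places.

625.15

l_4 = 0.026. Conditional survival from age 4 to x is l_x / l_4.
  x=4: (0.026/0.026) × 574 = 574.0000
  x=5: (0.010/0.026) × 133 = 51.1538
Sum = 574.0000 + 51.1538 = 625.1538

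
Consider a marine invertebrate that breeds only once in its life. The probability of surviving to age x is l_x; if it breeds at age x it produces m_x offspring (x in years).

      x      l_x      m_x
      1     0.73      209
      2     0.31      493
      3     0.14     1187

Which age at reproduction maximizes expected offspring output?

Expected offspring if breeding at age x = l_x × m_x:
  age 1: 0.73 × 209 = 152.570
  age 2: 0.31 × 493 = 152.830
  age 3: 0.14 × 1187 = 166.180
Maximum at age 3 (166.180).

3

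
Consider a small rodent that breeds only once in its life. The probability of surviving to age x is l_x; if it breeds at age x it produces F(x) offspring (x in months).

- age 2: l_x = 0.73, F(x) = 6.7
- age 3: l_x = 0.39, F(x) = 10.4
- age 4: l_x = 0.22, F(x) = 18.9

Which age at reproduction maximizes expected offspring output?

2

Expected offspring if breeding at age x = l_x × F(x):
  age 2: 0.73 × 6.7 = 4.891
  age 3: 0.39 × 10.4 = 4.056
  age 4: 0.22 × 18.9 = 4.158
Maximum at age 2 (4.891).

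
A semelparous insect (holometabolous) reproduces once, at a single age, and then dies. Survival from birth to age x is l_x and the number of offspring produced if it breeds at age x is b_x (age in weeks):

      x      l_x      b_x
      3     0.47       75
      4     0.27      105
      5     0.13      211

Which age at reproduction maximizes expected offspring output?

3

Expected offspring if breeding at age x = l_x × b_x:
  age 3: 0.47 × 75 = 35.250
  age 4: 0.27 × 105 = 28.350
  age 5: 0.13 × 211 = 27.430
Maximum at age 3 (35.250).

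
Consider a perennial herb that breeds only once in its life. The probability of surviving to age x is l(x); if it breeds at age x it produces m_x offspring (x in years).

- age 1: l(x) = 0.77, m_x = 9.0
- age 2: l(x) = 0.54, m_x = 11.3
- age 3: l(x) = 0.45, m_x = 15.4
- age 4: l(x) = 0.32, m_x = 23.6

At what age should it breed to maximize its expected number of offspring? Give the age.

4

Expected offspring if breeding at age x = l(x) × m_x:
  age 1: 0.77 × 9.0 = 6.930
  age 2: 0.54 × 11.3 = 6.102
  age 3: 0.45 × 15.4 = 6.930
  age 4: 0.32 × 23.6 = 7.552
Maximum at age 4 (7.552).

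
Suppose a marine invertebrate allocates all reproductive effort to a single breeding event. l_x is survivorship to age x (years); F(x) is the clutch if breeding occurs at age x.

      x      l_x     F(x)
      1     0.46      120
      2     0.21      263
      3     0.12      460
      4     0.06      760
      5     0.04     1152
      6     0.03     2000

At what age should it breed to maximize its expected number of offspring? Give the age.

Expected offspring if breeding at age x = l_x × F(x):
  age 1: 0.46 × 120 = 55.200
  age 2: 0.21 × 263 = 55.230
  age 3: 0.12 × 460 = 55.200
  age 4: 0.06 × 760 = 45.600
  age 5: 0.04 × 1152 = 46.080
  age 6: 0.03 × 2000 = 60.000
Maximum at age 6 (60.000).

6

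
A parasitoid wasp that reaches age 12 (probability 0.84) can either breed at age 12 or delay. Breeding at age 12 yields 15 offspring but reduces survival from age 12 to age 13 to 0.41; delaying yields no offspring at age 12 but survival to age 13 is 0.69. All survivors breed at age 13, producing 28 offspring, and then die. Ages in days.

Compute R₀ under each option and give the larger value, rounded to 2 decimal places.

breed at age 12: R₀ = 0.84 × (15 + 0.41 × 28) = 0.84 × 26.4800 = 22.2432
delay to age 13: R₀ = 0.84 × (0.69 × 28) = 0.84 × 19.3200 = 16.2288
Higher: breed at age 12 (22.2432).

22.24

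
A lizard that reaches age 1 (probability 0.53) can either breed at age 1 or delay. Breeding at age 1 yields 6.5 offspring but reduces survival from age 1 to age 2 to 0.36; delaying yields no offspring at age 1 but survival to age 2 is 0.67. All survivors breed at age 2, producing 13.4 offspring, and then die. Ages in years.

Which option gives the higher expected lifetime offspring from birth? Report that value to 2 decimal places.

6.00

breed at age 1: R₀ = 0.53 × (6.5 + 0.36 × 13.4) = 0.53 × 11.3240 = 6.0017
delay to age 2: R₀ = 0.53 × (0.67 × 13.4) = 0.53 × 8.9780 = 4.7583
Higher: breed at age 1 (6.0017).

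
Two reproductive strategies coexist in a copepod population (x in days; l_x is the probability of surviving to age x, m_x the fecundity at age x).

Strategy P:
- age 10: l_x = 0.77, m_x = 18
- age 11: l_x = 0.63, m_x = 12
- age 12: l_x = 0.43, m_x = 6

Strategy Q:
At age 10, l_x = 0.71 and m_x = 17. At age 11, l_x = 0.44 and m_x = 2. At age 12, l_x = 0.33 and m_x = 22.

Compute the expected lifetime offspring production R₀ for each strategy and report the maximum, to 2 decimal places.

Strategy P: R₀ = 0.77×18 + 0.63×12 + 0.43×6 = 24.0000
Strategy Q: R₀ = 0.71×17 + 0.44×2 + 0.33×22 = 20.2100
Highest R₀: strategy P with 24.0000.

24.00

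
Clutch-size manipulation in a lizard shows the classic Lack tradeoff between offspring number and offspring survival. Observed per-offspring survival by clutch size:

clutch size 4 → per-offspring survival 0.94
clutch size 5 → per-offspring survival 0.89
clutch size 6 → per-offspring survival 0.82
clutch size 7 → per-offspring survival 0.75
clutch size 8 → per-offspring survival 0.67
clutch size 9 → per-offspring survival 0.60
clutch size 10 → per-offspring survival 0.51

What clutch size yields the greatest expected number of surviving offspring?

9

Expected surviving offspring = c × s(c):
  c=4: 4 × 0.94 = 3.760
  c=5: 5 × 0.89 = 4.450
  c=6: 6 × 0.82 = 4.920
  c=7: 7 × 0.75 = 5.250
  c=8: 8 × 0.67 = 5.360
  c=9: 9 × 0.60 = 5.400
  c=10: 10 × 0.51 = 5.100
Maximum at c = 9 (5.400 surviving offspring).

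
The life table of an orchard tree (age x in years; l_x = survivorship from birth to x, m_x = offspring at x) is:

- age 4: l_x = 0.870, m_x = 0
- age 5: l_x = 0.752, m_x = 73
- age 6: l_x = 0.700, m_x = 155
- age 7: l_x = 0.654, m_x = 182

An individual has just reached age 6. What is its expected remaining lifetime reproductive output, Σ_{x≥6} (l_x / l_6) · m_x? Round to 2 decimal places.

l_6 = 0.700. Conditional survival from age 6 to x is l_x / l_6.
  x=6: (0.700/0.700) × 155 = 155.0000
  x=7: (0.654/0.700) × 182 = 170.0400
Sum = 155.0000 + 170.0400 = 325.0400

325.04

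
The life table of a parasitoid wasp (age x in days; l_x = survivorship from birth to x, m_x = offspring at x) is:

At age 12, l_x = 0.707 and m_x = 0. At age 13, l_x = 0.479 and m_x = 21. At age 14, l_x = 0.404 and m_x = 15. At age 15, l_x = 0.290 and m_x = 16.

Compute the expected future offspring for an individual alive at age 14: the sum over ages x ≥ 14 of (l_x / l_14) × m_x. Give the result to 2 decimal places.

26.49

l_14 = 0.404. Conditional survival from age 14 to x is l_x / l_14.
  x=14: (0.404/0.404) × 15 = 15.0000
  x=15: (0.290/0.404) × 16 = 11.4851
Sum = 15.0000 + 11.4851 = 26.4851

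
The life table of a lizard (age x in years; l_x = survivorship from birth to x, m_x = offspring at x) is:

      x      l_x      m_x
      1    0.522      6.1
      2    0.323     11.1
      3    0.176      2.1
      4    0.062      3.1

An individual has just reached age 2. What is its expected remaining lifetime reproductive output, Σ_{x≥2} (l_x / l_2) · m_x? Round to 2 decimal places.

12.84

l_2 = 0.323. Conditional survival from age 2 to x is l_x / l_2.
  x=2: (0.323/0.323) × 11.1 = 11.1000
  x=3: (0.176/0.323) × 2.1 = 1.1443
  x=4: (0.062/0.323) × 3.1 = 0.5950
Sum = 11.1000 + 1.1443 + 0.5950 = 12.8393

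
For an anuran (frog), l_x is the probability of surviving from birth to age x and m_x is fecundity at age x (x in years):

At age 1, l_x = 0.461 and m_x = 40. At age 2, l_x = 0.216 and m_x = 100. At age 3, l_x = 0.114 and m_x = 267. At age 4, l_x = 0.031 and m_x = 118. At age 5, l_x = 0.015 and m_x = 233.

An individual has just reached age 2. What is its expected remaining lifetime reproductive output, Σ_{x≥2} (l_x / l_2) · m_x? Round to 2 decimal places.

l_2 = 0.216. Conditional survival from age 2 to x is l_x / l_2.
  x=2: (0.216/0.216) × 100 = 100.0000
  x=3: (0.114/0.216) × 267 = 140.9167
  x=4: (0.031/0.216) × 118 = 16.9352
  x=5: (0.015/0.216) × 233 = 16.1806
Sum = 100.0000 + 140.9167 + 16.9352 + 16.1806 = 274.0324

274.03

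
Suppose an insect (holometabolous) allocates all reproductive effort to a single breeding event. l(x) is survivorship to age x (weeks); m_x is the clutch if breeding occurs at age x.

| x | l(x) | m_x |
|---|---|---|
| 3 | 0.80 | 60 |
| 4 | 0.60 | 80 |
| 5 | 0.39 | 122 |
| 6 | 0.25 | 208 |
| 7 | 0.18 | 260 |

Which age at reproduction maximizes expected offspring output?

Expected offspring if breeding at age x = l(x) × m_x:
  age 3: 0.80 × 60 = 48.000
  age 4: 0.60 × 80 = 48.000
  age 5: 0.39 × 122 = 47.580
  age 6: 0.25 × 208 = 52.000
  age 7: 0.18 × 260 = 46.800
Maximum at age 6 (52.000).

6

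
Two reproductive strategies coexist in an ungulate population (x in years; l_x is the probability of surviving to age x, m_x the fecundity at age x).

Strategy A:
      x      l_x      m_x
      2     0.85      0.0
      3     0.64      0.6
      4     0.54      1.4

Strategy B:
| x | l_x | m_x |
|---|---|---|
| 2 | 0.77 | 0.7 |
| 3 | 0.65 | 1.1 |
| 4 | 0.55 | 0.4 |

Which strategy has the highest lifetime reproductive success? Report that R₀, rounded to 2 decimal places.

1.47

Strategy A: R₀ = 0.85×0.0 + 0.64×0.6 + 0.54×1.4 = 1.1400
Strategy B: R₀ = 0.77×0.7 + 0.65×1.1 + 0.55×0.4 = 1.4740
Highest R₀: strategy B with 1.4740.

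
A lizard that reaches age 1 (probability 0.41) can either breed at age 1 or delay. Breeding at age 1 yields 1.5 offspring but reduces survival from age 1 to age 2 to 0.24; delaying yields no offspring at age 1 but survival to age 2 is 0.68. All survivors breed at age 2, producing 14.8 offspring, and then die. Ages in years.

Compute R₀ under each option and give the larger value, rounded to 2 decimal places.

breed at age 1: R₀ = 0.41 × (1.5 + 0.24 × 14.8) = 0.41 × 5.0520 = 2.0713
delay to age 2: R₀ = 0.41 × (0.68 × 14.8) = 0.41 × 10.0640 = 4.1262
Higher: delay to age 2 (4.1262).

4.13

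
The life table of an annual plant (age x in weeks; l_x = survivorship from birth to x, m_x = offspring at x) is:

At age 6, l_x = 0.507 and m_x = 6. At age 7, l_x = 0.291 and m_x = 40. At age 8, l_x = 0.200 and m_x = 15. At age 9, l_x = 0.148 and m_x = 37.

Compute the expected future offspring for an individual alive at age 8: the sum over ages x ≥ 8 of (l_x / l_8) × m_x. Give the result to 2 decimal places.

42.38

l_8 = 0.200. Conditional survival from age 8 to x is l_x / l_8.
  x=8: (0.200/0.200) × 15 = 15.0000
  x=9: (0.148/0.200) × 37 = 27.3800
Sum = 15.0000 + 27.3800 = 42.3800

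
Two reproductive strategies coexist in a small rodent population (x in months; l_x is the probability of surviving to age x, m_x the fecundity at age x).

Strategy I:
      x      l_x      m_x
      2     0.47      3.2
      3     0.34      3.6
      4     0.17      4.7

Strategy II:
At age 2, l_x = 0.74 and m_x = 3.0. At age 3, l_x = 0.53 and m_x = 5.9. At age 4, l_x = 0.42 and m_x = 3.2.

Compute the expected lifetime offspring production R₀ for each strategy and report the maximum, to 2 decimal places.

Strategy I: R₀ = 0.47×3.2 + 0.34×3.6 + 0.17×4.7 = 3.5270
Strategy II: R₀ = 0.74×3.0 + 0.53×5.9 + 0.42×3.2 = 6.6910
Highest R₀: strategy II with 6.6910.

6.69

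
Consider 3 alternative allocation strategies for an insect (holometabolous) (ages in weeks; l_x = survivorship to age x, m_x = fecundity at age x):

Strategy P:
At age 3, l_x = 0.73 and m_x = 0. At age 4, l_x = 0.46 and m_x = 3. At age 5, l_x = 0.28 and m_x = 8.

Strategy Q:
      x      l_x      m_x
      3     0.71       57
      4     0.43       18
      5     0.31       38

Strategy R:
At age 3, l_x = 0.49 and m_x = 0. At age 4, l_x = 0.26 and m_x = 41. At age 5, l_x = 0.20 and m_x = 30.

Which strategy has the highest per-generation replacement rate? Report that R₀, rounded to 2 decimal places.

Strategy P: R₀ = 0.73×0 + 0.46×3 + 0.28×8 = 3.6200
Strategy Q: R₀ = 0.71×57 + 0.43×18 + 0.31×38 = 59.9900
Strategy R: R₀ = 0.49×0 + 0.26×41 + 0.20×30 = 16.6600
Highest R₀: strategy Q with 59.9900.

59.99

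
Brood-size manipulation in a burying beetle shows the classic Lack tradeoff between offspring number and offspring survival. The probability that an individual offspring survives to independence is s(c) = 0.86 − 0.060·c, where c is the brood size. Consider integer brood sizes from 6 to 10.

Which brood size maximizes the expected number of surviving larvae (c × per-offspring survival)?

7

Expected surviving larvae = c × s(c):
  c=6: 6 × 0.500 = 3.000
  c=7: 7 × 0.440 = 3.080
  c=8: 8 × 0.380 = 3.040
  c=9: 9 × 0.320 = 2.880
  c=10: 10 × 0.260 = 2.600
Maximum at c = 7 (3.080 surviving larvae).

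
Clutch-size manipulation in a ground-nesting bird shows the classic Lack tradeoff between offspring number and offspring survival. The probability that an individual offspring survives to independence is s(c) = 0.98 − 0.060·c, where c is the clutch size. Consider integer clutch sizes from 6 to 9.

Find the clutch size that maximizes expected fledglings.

8

Expected fledglings = c × s(c):
  c=6: 6 × 0.620 = 3.720
  c=7: 7 × 0.560 = 3.920
  c=8: 8 × 0.500 = 4.000
  c=9: 9 × 0.440 = 3.960
Maximum at c = 8 (4.000 fledglings).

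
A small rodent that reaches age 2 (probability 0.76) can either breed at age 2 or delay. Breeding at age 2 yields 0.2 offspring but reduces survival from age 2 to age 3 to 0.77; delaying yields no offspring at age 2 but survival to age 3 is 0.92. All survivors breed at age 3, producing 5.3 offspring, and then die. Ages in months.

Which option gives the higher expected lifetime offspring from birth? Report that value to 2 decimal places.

3.71

breed at age 2: R₀ = 0.76 × (0.2 + 0.77 × 5.3) = 0.76 × 4.2810 = 3.2536
delay to age 3: R₀ = 0.76 × (0.92 × 5.3) = 0.76 × 4.8760 = 3.7058
Higher: delay to age 3 (3.7058).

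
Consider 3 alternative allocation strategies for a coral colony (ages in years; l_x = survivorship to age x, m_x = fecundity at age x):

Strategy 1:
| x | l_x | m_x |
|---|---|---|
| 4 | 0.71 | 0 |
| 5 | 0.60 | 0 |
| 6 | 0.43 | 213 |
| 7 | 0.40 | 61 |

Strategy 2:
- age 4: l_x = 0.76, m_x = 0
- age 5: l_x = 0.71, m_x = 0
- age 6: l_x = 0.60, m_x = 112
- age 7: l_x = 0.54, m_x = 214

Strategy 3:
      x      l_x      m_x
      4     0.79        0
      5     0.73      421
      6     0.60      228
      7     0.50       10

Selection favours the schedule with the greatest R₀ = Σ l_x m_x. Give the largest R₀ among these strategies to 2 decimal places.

449.13

Strategy 1: R₀ = 0.71×0 + 0.60×0 + 0.43×213 + 0.40×61 = 115.9900
Strategy 2: R₀ = 0.76×0 + 0.71×0 + 0.60×112 + 0.54×214 = 182.7600
Strategy 3: R₀ = 0.79×0 + 0.73×421 + 0.60×228 + 0.50×10 = 449.1300
Highest R₀: strategy 3 with 449.1300.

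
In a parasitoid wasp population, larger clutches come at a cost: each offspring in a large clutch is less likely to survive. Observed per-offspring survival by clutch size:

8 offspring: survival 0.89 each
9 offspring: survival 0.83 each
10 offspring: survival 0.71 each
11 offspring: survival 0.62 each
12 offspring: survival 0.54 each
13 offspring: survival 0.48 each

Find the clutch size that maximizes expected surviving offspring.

9

Expected surviving offspring = c × s(c):
  c=8: 8 × 0.89 = 7.120
  c=9: 9 × 0.83 = 7.470
  c=10: 10 × 0.71 = 7.100
  c=11: 11 × 0.62 = 6.820
  c=12: 12 × 0.54 = 6.480
  c=13: 13 × 0.48 = 6.240
Maximum at c = 9 (7.470 surviving offspring).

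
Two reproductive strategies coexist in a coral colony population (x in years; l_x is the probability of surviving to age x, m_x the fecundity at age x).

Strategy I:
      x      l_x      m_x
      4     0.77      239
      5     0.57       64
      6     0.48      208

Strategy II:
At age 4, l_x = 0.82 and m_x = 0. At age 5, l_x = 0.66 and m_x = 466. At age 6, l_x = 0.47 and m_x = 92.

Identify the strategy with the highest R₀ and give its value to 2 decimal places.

350.80

Strategy I: R₀ = 0.77×239 + 0.57×64 + 0.48×208 = 320.3500
Strategy II: R₀ = 0.82×0 + 0.66×466 + 0.47×92 = 350.8000
Highest R₀: strategy II with 350.8000.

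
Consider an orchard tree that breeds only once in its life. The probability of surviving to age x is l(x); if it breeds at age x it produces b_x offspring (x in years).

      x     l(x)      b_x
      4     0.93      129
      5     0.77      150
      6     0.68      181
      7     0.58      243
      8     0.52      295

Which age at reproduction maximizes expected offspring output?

8

Expected offspring if breeding at age x = l(x) × b_x:
  age 4: 0.93 × 129 = 119.970
  age 5: 0.77 × 150 = 115.500
  age 6: 0.68 × 181 = 123.080
  age 7: 0.58 × 243 = 140.940
  age 8: 0.52 × 295 = 153.400
Maximum at age 8 (153.400).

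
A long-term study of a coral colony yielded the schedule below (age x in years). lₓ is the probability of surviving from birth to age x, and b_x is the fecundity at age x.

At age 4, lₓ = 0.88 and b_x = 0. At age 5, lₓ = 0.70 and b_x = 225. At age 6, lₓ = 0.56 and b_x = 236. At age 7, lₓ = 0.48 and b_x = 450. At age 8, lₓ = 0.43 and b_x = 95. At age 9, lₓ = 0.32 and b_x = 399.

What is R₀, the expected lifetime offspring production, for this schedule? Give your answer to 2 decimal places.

R₀ = Σ lₓ b_x:
  age 4: 0.88 × 0 = 0.0000
  age 5: 0.70 × 225 = 157.5000
  age 6: 0.56 × 236 = 132.1600
  age 7: 0.48 × 450 = 216.0000
  age 8: 0.43 × 95 = 40.8500
  age 9: 0.32 × 399 = 127.6800
R₀ = 0.0000 + 157.5000 + 132.1600 + 216.0000 + 40.8500 + 127.6800 = 674.1900

674.19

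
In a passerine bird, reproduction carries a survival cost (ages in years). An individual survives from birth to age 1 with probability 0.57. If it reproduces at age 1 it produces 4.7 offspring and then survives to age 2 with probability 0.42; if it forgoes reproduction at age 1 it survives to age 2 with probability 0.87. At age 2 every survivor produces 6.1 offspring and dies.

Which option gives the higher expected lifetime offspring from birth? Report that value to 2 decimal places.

4.14

breed at age 1: R₀ = 0.57 × (4.7 + 0.42 × 6.1) = 0.57 × 7.2620 = 4.1393
delay to age 2: R₀ = 0.57 × (0.87 × 6.1) = 0.57 × 5.3070 = 3.0250
Higher: breed at age 1 (4.1393).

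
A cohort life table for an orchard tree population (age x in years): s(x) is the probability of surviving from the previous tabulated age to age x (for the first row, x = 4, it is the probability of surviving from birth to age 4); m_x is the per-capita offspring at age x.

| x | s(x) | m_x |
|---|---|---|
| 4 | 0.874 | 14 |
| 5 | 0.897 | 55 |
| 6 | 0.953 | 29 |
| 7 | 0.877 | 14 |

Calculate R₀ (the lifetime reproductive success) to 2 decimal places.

86.19

Survivorship from birth: l_x = s_4·s_5·…·s_x.
  l_4 = 0.87400
  l_5 = 0.78398
  l_6 = 0.74713
  l_7 = 0.65523
R₀ = Σ l_x m_x:
  age 4: 0.87400 × 14 = 12.2360
  age 5: 0.78398 × 55 = 43.1189
  age 6: 0.74713 × 29 = 21.6668
  age 7: 0.65523 × 14 = 9.1732
R₀ = 12.2360 + 43.1189 + 21.6668 + 9.1732 = 86.1949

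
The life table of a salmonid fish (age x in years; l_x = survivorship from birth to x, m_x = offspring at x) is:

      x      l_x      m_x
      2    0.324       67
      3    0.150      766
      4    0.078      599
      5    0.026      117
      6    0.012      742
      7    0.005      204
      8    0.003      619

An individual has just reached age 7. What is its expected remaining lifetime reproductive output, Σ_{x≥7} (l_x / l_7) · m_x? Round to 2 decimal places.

l_7 = 0.005. Conditional survival from age 7 to x is l_x / l_7.
  x=7: (0.005/0.005) × 204 = 204.0000
  x=8: (0.003/0.005) × 619 = 371.4000
Sum = 204.0000 + 371.4000 = 575.4000

575.40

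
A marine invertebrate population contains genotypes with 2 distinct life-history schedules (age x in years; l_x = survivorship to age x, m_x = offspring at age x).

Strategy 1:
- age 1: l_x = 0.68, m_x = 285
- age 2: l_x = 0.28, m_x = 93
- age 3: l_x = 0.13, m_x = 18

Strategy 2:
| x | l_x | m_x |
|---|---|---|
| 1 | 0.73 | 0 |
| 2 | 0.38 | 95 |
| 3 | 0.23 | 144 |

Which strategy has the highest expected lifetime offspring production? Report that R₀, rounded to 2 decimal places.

222.18

Strategy 1: R₀ = 0.68×285 + 0.28×93 + 0.13×18 = 222.1800
Strategy 2: R₀ = 0.73×0 + 0.38×95 + 0.23×144 = 69.2200
Highest R₀: strategy 1 with 222.1800.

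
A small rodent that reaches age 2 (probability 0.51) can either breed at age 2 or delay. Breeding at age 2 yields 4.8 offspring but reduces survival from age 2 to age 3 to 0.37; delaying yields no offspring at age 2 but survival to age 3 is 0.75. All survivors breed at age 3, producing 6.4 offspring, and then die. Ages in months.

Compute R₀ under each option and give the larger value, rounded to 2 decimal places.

breed at age 2: R₀ = 0.51 × (4.8 + 0.37 × 6.4) = 0.51 × 7.1680 = 3.6557
delay to age 3: R₀ = 0.51 × (0.75 × 6.4) = 0.51 × 4.8000 = 2.4480
Higher: breed at age 2 (3.6557).

3.66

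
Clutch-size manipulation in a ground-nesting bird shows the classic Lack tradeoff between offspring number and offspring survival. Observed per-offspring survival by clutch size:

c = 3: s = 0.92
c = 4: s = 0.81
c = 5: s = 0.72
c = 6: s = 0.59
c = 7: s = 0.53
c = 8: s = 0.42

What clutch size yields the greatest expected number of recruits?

7

Expected recruits = c × s(c):
  c=3: 3 × 0.92 = 2.760
  c=4: 4 × 0.81 = 3.240
  c=5: 5 × 0.72 = 3.600
  c=6: 6 × 0.59 = 3.540
  c=7: 7 × 0.53 = 3.710
  c=8: 8 × 0.42 = 3.360
Maximum at c = 7 (3.710 recruits).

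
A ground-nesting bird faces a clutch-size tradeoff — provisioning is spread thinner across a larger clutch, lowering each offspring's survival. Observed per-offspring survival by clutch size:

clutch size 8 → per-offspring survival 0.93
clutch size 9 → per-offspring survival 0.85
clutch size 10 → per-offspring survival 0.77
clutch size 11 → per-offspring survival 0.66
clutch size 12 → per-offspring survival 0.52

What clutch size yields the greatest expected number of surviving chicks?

Expected surviving chicks = c × s(c):
  c=8: 8 × 0.93 = 7.440
  c=9: 9 × 0.85 = 7.650
  c=10: 10 × 0.77 = 7.700
  c=11: 11 × 0.66 = 7.260
  c=12: 12 × 0.52 = 6.240
Maximum at c = 10 (7.700 surviving chicks).

10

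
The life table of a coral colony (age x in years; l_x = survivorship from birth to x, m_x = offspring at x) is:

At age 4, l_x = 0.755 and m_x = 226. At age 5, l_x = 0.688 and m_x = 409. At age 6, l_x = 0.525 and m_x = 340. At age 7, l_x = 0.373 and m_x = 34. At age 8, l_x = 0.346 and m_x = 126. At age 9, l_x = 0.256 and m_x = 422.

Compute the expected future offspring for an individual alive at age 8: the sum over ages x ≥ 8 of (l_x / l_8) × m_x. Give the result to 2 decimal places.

438.23

l_8 = 0.346. Conditional survival from age 8 to x is l_x / l_8.
  x=8: (0.346/0.346) × 126 = 126.0000
  x=9: (0.256/0.346) × 422 = 312.2312
Sum = 126.0000 + 312.2312 = 438.2312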